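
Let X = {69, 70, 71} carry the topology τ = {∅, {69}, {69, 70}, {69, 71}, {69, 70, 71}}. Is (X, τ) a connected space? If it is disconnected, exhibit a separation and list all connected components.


(X, τ) is connected.

Find clopen sets (U ∈ τ with X ∖ U ∈ τ):
  U = ∅, X ∖ U = {69, 70, 71} — both open, so U is clopen.
  U = {69, 70, 71}, X ∖ U = ∅ — both open, so U is clopen.
Only trivial clopens (∅ and X) exist, so (X, τ) is connected.
Compute connected components by grouping points that agree on all clopens:
  component: {69, 70, 71}


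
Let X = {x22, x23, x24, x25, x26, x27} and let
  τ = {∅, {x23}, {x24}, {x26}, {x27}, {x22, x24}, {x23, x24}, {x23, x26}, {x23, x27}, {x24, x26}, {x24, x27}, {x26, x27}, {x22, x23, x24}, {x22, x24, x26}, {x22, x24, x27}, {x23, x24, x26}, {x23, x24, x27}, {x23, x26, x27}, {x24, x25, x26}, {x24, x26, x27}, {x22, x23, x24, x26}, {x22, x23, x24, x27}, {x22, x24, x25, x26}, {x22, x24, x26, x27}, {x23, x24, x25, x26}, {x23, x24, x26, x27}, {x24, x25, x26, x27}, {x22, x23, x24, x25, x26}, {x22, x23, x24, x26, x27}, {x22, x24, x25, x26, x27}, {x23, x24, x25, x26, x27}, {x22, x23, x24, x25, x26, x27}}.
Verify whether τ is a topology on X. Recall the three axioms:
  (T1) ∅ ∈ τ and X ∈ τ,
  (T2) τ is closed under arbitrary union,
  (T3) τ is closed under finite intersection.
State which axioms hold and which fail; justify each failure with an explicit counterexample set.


τ IS a topology on X.

Axiom (T1): ∅ ∈ τ? Yes; X ∈ τ? Yes.
Axiom (T2/T3): check pairwise unions and intersections of members of τ.
All pairwise intersections and unions checked — each lies in τ. Therefore τ satisfies (T1), (T2), (T3): it IS a topology on X.


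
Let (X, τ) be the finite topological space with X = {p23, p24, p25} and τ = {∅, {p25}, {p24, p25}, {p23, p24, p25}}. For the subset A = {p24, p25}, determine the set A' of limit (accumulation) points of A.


A' = {p23, p24}

For each x ∈ X, list the open sets U ∈ τ with x ∈ U, then check whether U ∩ (A ∖ {x}) ≠ ∅ for every such U.
  x = p23: opens ∋ x are {p23, p24, p25}; each meets A ∖ {p23}, so x IS a limit point.
  x = p24: opens ∋ x are {p24, p25}, {p23, p24, p25}; each meets A ∖ {p24}, so x IS a limit point.
  x = p25: open {p25} ∋ x has {p25} ∩ (A ∖ {p25}) = ∅, so x is NOT a limit point.
Collecting: A' = {p23, p24}.


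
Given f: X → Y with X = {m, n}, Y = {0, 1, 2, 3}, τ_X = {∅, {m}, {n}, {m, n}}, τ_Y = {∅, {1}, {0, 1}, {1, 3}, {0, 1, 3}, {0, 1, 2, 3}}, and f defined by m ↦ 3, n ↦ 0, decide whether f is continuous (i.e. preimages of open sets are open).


f IS continuous.

Compute f^{-1}(U) for each U ∈ τ_Y:
  U = ∅: f^{-1}(U) = ∅ ∈ τ_X ✓.
  U = {1}: f^{-1}(U) = ∅ ∈ τ_X ✓.
  U = {0, 1}: f^{-1}(U) = {n} ∈ τ_X ✓.
  U = {1, 3}: f^{-1}(U) = {m} ∈ τ_X ✓.
  U = {0, 1, 3}: f^{-1}(U) = {m, n} ∈ τ_X ✓.
  U = {0, 1, 2, 3}: f^{-1}(U) = {m, n} ∈ τ_X ✓.
Every preimage lies in τ_X, so f IS continuous.


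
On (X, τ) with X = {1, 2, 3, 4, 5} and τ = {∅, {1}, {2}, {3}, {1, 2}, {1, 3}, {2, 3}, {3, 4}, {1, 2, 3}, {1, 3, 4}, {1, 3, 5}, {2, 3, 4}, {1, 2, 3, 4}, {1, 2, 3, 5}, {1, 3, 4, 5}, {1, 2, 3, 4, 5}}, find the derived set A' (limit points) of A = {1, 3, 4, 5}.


A' = {4, 5}

For each x ∈ X, list the open sets U ∈ τ with x ∈ U, then check whether U ∩ (A ∖ {x}) ≠ ∅ for every such U.
  x = 1: open {1} ∋ x has {1} ∩ (A ∖ {1}) = ∅, so x is NOT a limit point.
  x = 2: open {2} ∋ x has {2} ∩ (A ∖ {2}) = ∅, so x is NOT a limit point.
  x = 3: open {3} ∋ x has {3} ∩ (A ∖ {3}) = ∅, so x is NOT a limit point.
  x = 4: opens ∋ x are {3, 4}, {1, 3, 4}, {2, 3, 4}, {1, 2, 3, 4}, {1, 3, 4, 5}, {1, 2, 3, 4, 5}; each meets A ∖ {4}, so x IS a limit point.
  x = 5: opens ∋ x are {1, 3, 5}, {1, 2, 3, 5}, {1, 3, 4, 5}, {1, 2, 3, 4, 5}; each meets A ∖ {5}, so x IS a limit point.
Collecting: A' = {4, 5}.


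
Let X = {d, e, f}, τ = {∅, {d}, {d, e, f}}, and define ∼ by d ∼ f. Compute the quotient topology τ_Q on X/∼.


X/∼ = {[d=f], [e]}; |τ_Q| = 2.

Equivalence classes: [d=f], [e].
Quotient map π: X → X/∼ sends d ↦ [d=f], e ↦ [e], f ↦ [d=f].
For each subset V ⊆ X/∼, compute π^{-1}(V) ⊆ X and check whether π^{-1}(V) ∈ τ. V is open in τ_Q iff π^{-1}(V) ∈ τ.
  V = {}: π^{-1}(V) = ∅ ∈ τ ✓.
  V = {[d=f]}: π^{-1}(V) = {d, f} ∉ τ ✗.
  V = {[e]}: π^{-1}(V) = {e} ∉ τ ✗.
  V = {[d=f], [e]}: π^{-1}(V) = {d, e, f} ∈ τ ✓.
Open sets in the quotient: τ_Q = {{}, {[d=f], [e]}} (2 elements).


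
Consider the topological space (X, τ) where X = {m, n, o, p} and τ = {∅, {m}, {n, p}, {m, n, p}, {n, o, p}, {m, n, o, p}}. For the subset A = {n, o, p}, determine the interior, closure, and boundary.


int(A) = {n, o, p}, cl(A) = {n, o, p}, ∂A = ∅.

Closed sets in (X, τ) are complements of opens:
  closed(X, τ) = {∅, {m}, {o}, {m, o}, {n, o, p}, {m, n, o, p}}.
int(A) = ⋃ {U ∈ τ : U ⊆ A}. Opens contained in A: ∅, {n, p}, {n, o, p}.
Taking the union of these: int(A) = {n, o, p}.
cl(A) = ⋂ {C closed : A ⊆ C}. Closed sets containing A: {n, o, p}, {m, n, o, p}.
Intersecting these: cl(A) = {n, o, p}.
∂A = cl(A) ∖ int(A) = {n, o, p} ∖ {n, o, p} = ∅.


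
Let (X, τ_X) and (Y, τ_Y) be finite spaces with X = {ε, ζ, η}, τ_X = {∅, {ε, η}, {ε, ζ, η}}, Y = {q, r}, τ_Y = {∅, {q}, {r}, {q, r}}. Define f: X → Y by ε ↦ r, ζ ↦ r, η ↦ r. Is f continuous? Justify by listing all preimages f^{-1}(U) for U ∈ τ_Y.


f IS continuous.

Compute f^{-1}(U) for each U ∈ τ_Y:
  U = ∅: f^{-1}(U) = ∅ ∈ τ_X ✓.
  U = {q}: f^{-1}(U) = ∅ ∈ τ_X ✓.
  U = {r}: f^{-1}(U) = {ε, ζ, η} ∈ τ_X ✓.
  U = {q, r}: f^{-1}(U) = {ε, ζ, η} ∈ τ_X ✓.
Every preimage lies in τ_X, so f IS continuous.


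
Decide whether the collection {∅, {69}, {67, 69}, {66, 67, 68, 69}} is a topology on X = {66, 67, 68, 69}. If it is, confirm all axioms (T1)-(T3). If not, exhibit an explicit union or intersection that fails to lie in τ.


τ IS a topology on X.

Axiom (T1): ∅ ∈ τ? Yes; X ∈ τ? Yes.
Axiom (T2/T3): check pairwise unions and intersections of members of τ.
All pairwise intersections and unions checked — each lies in τ. Therefore τ satisfies (T1), (T2), (T3): it IS a topology on X.


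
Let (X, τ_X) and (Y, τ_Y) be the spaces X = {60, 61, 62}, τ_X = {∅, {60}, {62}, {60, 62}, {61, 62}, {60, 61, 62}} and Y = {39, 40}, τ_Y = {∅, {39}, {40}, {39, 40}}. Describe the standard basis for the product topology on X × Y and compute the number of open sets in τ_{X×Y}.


Basis B = {∅ × ∅, {60} × {39}, {60} × {40}, {62} × {39}, {62} × {40}, {60} × {39, 40}, {60, 62} × {39}, {60, 62} × {40}, {61, 62} × {39}, {61, 62} × {40}, {62} × {39, 40}, {60, 61, 62} × {39}, {60, 61, 62} × {40}, {60, 62} × {39, 40}, {61, 62} × {39, 40}, {60, 61, 62} × {39, 40}}; |τ_{X×Y}| = 36.

Enumerate products U × V with U ∈ τ_X, V ∈ τ_Y (deduplicated):
  ∅ × ∅ = {} (∅)
  {60} × {39} = {(60,39)}
  {60} × {40} = {(60,40)}
  {62} × {39} = {(62,39)}
  {62} × {40} = {(62,40)}
  {60} × {39, 40} = {(60,39), (60,40)}
  {60, 62} × {39} = {(60,39), (62,39)}
  {60, 62} × {40} = {(60,40), (62,40)}
  {61, 62} × {39} = {(61,39), (62,39)}
  {61, 62} × {40} = {(61,40), (62,40)}
  {62} × {39, 40} = {(62,39), (62,40)}
  {60, 61, 62} × {39} = {(60,39), (61,39), (62,39)}
  {60, 61, 62} × {40} = {(60,40), (61,40), (62,40)}
  {60, 62} × {39, 40} = {(60,39), (60,40), (62,39), (62,40)}
  {61, 62} × {39, 40} = {(61,39), (61,40), (62,39), (62,40)}
  {60, 61, 62} × {39, 40} = {(60,39), (60,40), (61,39), (61,40), (62,39), (62,40)}
These 16 distinct sets form the basis B.
Close under arbitrary unions to get τ_{X×Y}; counting gives |τ_{X×Y}| = 36.


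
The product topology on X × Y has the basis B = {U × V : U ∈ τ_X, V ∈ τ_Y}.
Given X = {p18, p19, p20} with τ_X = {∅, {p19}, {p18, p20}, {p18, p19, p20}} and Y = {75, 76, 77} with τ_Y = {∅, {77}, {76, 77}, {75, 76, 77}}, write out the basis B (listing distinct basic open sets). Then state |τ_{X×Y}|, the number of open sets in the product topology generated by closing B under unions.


Basis B = {∅ × ∅, {p19} × {77}, {p18, p20} × {77}, {p19} × {76, 77}, {p18, p19, p20} × {77}, {p19} × {75, 76, 77}, {p18, p20} × {76, 77}, {p18, p20} × {75, 76, 77}, {p18, p19, p20} × {76, 77}, {p18, p19, p20} × {75, 76, 77}}; |τ_{X×Y}| = 16.

Enumerate products U × V with U ∈ τ_X, V ∈ τ_Y (deduplicated):
  ∅ × ∅ = {} (∅)
  {p19} × {77} = {(p19,77)}
  {p18, p20} × {77} = {(p18,77), (p20,77)}
  {p19} × {76, 77} = {(p19,76), (p19,77)}
  {p18, p19, p20} × {77} = {(p18,77), (p19,77), (p20,77)}
  {p19} × {75, 76, 77} = {(p19,75), (p19,76), (p19,77)}
  {p18, p20} × {76, 77} = {(p18,76), (p18,77), (p20,76), (p20,77)}
  {p18, p20} × {75, 76, 77} = {(p18,75), (p18,76), (p18,77), (p20,75), (p20,76), (p20,77)}
  {p18, p19, p20} × {76, 77} = {(p18,76), (p18,77), (p19,76), (p19,77), (p20,76), (p20,77)}
  {p18, p19, p20} × {75, 76, 77} = {(p18,75), (p18,76), (p18,77), (p19,75), (p19,76), (p19,77), (p20,75), (p20,76), (p20,77)}
These 10 distinct sets form the basis B.
Close under arbitrary unions to get τ_{X×Y}; counting gives |τ_{X×Y}| = 16.


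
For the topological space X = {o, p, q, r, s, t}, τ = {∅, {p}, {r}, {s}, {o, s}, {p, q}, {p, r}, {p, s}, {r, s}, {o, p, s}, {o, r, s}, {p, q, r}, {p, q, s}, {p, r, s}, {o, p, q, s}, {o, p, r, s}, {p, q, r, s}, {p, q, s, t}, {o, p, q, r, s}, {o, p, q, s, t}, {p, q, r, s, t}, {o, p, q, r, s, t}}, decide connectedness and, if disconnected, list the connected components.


(X, τ) is disconnected; components = [{r}, {o, p, q, s, t}].

Find clopen sets (U ∈ τ with X ∖ U ∈ τ):
  U = ∅, X ∖ U = {o, p, q, r, s, t} — both open, so U is clopen.
  U = {r}, X ∖ U = {o, p, q, s, t} — both open, so U is clopen.
  U = {o, p, q, s, t}, X ∖ U = {r} — both open, so U is clopen.
  U = {o, p, q, r, s, t}, X ∖ U = ∅ — both open, so U is clopen.
Nontrivial clopen(s) exist: e.g. {o, p, q, s, t}. So (X, τ) is disconnected.
Compute connected components by grouping points that agree on all clopens:
  component: {r}
  component: {o, p, q, s, t}


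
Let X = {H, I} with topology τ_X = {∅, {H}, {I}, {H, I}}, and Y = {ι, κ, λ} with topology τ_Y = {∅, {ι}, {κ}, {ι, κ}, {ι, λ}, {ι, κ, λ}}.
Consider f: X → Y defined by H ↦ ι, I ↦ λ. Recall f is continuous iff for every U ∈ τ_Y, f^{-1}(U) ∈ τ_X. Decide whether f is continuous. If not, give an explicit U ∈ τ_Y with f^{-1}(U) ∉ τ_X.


f IS continuous.

Compute f^{-1}(U) for each U ∈ τ_Y:
  U = ∅: f^{-1}(U) = ∅ ∈ τ_X ✓.
  U = {ι}: f^{-1}(U) = {H} ∈ τ_X ✓.
  U = {κ}: f^{-1}(U) = ∅ ∈ τ_X ✓.
  U = {ι, κ}: f^{-1}(U) = {H} ∈ τ_X ✓.
  U = {ι, λ}: f^{-1}(U) = {H, I} ∈ τ_X ✓.
  U = {ι, κ, λ}: f^{-1}(U) = {H, I} ∈ τ_X ✓.
Every preimage lies in τ_X, so f IS continuous.


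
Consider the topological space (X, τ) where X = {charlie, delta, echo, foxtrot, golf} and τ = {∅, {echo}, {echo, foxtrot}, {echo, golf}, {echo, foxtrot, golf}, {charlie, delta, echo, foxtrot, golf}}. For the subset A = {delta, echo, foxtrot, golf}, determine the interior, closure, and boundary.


int(A) = {echo, foxtrot, golf}, cl(A) = {charlie, delta, echo, foxtrot, golf}, ∂A = {charlie, delta}.

Closed sets in (X, τ) are complements of opens:
  closed(X, τ) = {∅, {charlie, delta}, {charlie, delta, foxtrot}, {charlie, delta, golf}, {charlie, delta, foxtrot, golf}, {charlie, delta, echo, foxtrot, golf}}.
int(A) = ⋃ {U ∈ τ : U ⊆ A}. Opens contained in A: ∅, {echo}, {echo, foxtrot}, {echo, golf}, {echo, foxtrot, golf}.
Taking the union of these: int(A) = {echo, foxtrot, golf}.
cl(A) = ⋂ {C closed : A ⊆ C}. Closed sets containing A: {charlie, delta, echo, foxtrot, golf}.
Intersecting these: cl(A) = {charlie, delta, echo, foxtrot, golf}.
∂A = cl(A) ∖ int(A) = {charlie, delta, echo, foxtrot, golf} ∖ {echo, foxtrot, golf} = {charlie, delta}.


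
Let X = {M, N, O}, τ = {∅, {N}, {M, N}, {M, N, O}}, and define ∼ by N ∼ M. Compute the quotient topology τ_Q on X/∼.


X/∼ = {[M=N], [O]}; |τ_Q| = 3.

Equivalence classes: [M=N], [O].
Quotient map π: X → X/∼ sends M ↦ [M=N], N ↦ [M=N], O ↦ [O].
For each subset V ⊆ X/∼, compute π^{-1}(V) ⊆ X and check whether π^{-1}(V) ∈ τ. V is open in τ_Q iff π^{-1}(V) ∈ τ.
  V = {}: π^{-1}(V) = ∅ ∈ τ ✓.
  V = {[M=N]}: π^{-1}(V) = {M, N} ∈ τ ✓.
  V = {[O]}: π^{-1}(V) = {O} ∉ τ ✗.
  V = {[M=N], [O]}: π^{-1}(V) = {M, N, O} ∈ τ ✓.
Open sets in the quotient: τ_Q = {{}, {[M=N]}, {[M=N], [O]}} (3 elements).


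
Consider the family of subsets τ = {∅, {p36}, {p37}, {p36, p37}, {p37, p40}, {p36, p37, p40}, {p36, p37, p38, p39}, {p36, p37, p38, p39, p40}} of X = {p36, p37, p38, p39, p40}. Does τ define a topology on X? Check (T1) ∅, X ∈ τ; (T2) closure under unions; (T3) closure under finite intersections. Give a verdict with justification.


τ IS a topology on X.

Axiom (T1): ∅ ∈ τ? Yes; X ∈ τ? Yes.
Axiom (T2/T3): check pairwise unions and intersections of members of τ.
All pairwise intersections and unions checked — each lies in τ. Therefore τ satisfies (T1), (T2), (T3): it IS a topology on X.


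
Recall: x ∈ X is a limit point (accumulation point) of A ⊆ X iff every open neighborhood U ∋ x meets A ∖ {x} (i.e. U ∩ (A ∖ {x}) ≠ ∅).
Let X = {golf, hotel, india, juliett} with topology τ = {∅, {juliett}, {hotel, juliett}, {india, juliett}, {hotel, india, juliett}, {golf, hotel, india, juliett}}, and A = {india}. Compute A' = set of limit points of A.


A' = {golf}

For each x ∈ X, list the open sets U ∈ τ with x ∈ U, then check whether U ∩ (A ∖ {x}) ≠ ∅ for every such U.
  x = golf: opens ∋ x are {golf, hotel, india, juliett}; each meets A ∖ {golf}, so x IS a limit point.
  x = hotel: open {hotel, juliett} ∋ x has {hotel, juliett} ∩ (A ∖ {hotel}) = ∅, so x is NOT a limit point.
  x = india: open {india, juliett} ∋ x has {india, juliett} ∩ (A ∖ {india}) = ∅, so x is NOT a limit point.
  x = juliett: open {juliett} ∋ x has {juliett} ∩ (A ∖ {juliett}) = ∅, so x is NOT a limit point.
Collecting: A' = {golf}.


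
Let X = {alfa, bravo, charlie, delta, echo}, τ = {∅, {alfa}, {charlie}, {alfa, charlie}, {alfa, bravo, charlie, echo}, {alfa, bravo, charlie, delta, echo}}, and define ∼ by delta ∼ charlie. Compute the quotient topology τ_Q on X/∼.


X/∼ = {[alfa], [bravo], [charlie=delta], [echo]}; |τ_Q| = 3.

Equivalence classes: [alfa], [bravo], [charlie=delta], [echo].
Quotient map π: X → X/∼ sends alfa ↦ [alfa], bravo ↦ [bravo], charlie ↦ [charlie=delta], delta ↦ [charlie=delta], echo ↦ [echo].
For each subset V ⊆ X/∼, compute π^{-1}(V) ⊆ X and check whether π^{-1}(V) ∈ τ. V is open in τ_Q iff π^{-1}(V) ∈ τ.
  V = {}: π^{-1}(V) = ∅ ∈ τ ✓.
  V = {[alfa]}: π^{-1}(V) = {alfa} ∈ τ ✓.
  V = {[bravo]}: π^{-1}(V) = {bravo} ∉ τ ✗.
  V = {[alfa], [bravo]}: π^{-1}(V) = {alfa, bravo} ∉ τ ✗.
  V = {[charlie=delta]}: π^{-1}(V) = {charlie, delta} ∉ τ ✗.
  V = {[alfa], [charlie=delta]}: π^{-1}(V) = {alfa, charlie, delta} ∉ τ ✗.
  V = {[bravo], [charlie=delta]}: π^{-1}(V) = {bravo, charlie, delta} ∉ τ ✗.
  V = {[alfa], [bravo], [charlie=delta]}: π^{-1}(V) = {alfa, bravo, charlie, delta} ∉ τ ✗.
  V = {[echo]}: π^{-1}(V) = {echo} ∉ τ ✗.
  V = {[alfa], [echo]}: π^{-1}(V) = {alfa, echo} ∉ τ ✗.
  V = {[bravo], [echo]}: π^{-1}(V) = {bravo, echo} ∉ τ ✗.
  V = {[alfa], [bravo], [echo]}: π^{-1}(V) = {alfa, bravo, echo} ∉ τ ✗.
  V = {[charlie=delta], [echo]}: π^{-1}(V) = {charlie, delta, echo} ∉ τ ✗.
  V = {[alfa], [charlie=delta], [echo]}: π^{-1}(V) = {alfa, charlie, delta, echo} ∉ τ ✗.
  V = {[bravo], [charlie=delta], [echo]}: π^{-1}(V) = {bravo, charlie, delta, echo} ∉ τ ✗.
  V = {[alfa], [bravo], [charlie=delta], [echo]}: π^{-1}(V) = {alfa, bravo, charlie, delta, echo} ∈ τ ✓.
Open sets in the quotient: τ_Q = {{}, {[alfa]}, {[alfa], [bravo], [charlie=delta], [echo]}} (3 elements).


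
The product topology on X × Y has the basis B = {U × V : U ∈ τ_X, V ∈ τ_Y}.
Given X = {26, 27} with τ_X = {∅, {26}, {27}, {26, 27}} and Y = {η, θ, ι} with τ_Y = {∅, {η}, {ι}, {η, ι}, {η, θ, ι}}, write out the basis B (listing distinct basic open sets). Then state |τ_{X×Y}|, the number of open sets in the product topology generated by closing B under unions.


Basis B = {∅ × ∅, {26} × {η}, {26} × {ι}, {27} × {η}, {27} × {ι}, {26} × {η, ι}, {26, 27} × {η}, {26, 27} × {ι}, {27} × {η, ι}, {26} × {η, θ, ι}, {27} × {η, θ, ι}, {26, 27} × {η, ι}, {26, 27} × {η, θ, ι}}; |τ_{X×Y}| = 25.

Enumerate products U × V with U ∈ τ_X, V ∈ τ_Y (deduplicated):
  ∅ × ∅ = {} (∅)
  {26} × {η} = {(26,η)}
  {26} × {ι} = {(26,ι)}
  {27} × {η} = {(27,η)}
  {27} × {ι} = {(27,ι)}
  {26} × {η, ι} = {(26,η), (26,ι)}
  {26, 27} × {η} = {(26,η), (27,η)}
  {26, 27} × {ι} = {(26,ι), (27,ι)}
  {27} × {η, ι} = {(27,η), (27,ι)}
  {26} × {η, θ, ι} = {(26,η), (26,θ), (26,ι)}
  {27} × {η, θ, ι} = {(27,η), (27,θ), (27,ι)}
  {26, 27} × {η, ι} = {(26,η), (26,ι), (27,η), (27,ι)}
  {26, 27} × {η, θ, ι} = {(26,η), (26,θ), (26,ι), (27,η), (27,θ), (27,ι)}
These 13 distinct sets form the basis B.
Close under arbitrary unions to get τ_{X×Y}; counting gives |τ_{X×Y}| = 25.


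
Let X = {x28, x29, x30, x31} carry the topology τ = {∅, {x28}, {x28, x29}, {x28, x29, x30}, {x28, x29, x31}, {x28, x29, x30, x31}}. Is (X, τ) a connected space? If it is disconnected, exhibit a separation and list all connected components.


(X, τ) is connected.

Find clopen sets (U ∈ τ with X ∖ U ∈ τ):
  U = ∅, X ∖ U = {x28, x29, x30, x31} — both open, so U is clopen.
  U = {x28, x29, x30, x31}, X ∖ U = ∅ — both open, so U is clopen.
Only trivial clopens (∅ and X) exist, so (X, τ) is connected.
Compute connected components by grouping points that agree on all clopens:
  component: {x28, x29, x30, x31}


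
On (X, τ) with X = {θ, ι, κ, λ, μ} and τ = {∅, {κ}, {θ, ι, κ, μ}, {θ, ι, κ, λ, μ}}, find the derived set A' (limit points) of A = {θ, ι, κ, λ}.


A' = {θ, ι, λ, μ}

For each x ∈ X, list the open sets U ∈ τ with x ∈ U, then check whether U ∩ (A ∖ {x}) ≠ ∅ for every such U.
  x = θ: opens ∋ x are {θ, ι, κ, μ}, {θ, ι, κ, λ, μ}; each meets A ∖ {θ}, so x IS a limit point.
  x = ι: opens ∋ x are {θ, ι, κ, μ}, {θ, ι, κ, λ, μ}; each meets A ∖ {ι}, so x IS a limit point.
  x = κ: open {κ} ∋ x has {κ} ∩ (A ∖ {κ}) = ∅, so x is NOT a limit point.
  x = λ: opens ∋ x are {θ, ι, κ, λ, μ}; each meets A ∖ {λ}, so x IS a limit point.
  x = μ: opens ∋ x are {θ, ι, κ, μ}, {θ, ι, κ, λ, μ}; each meets A ∖ {μ}, so x IS a limit point.
Collecting: A' = {θ, ι, λ, μ}.


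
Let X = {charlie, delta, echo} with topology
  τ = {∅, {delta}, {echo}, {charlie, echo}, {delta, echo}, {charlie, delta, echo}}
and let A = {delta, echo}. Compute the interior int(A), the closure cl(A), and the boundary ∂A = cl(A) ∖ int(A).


int(A) = {delta, echo}, cl(A) = {charlie, delta, echo}, ∂A = {charlie}.

Closed sets in (X, τ) are complements of opens:
  closed(X, τ) = {∅, {charlie}, {delta}, {charlie, delta}, {charlie, echo}, {charlie, delta, echo}}.
int(A) = ⋃ {U ∈ τ : U ⊆ A}. Opens contained in A: ∅, {delta}, {echo}, {delta, echo}.
Taking the union of these: int(A) = {delta, echo}.
cl(A) = ⋂ {C closed : A ⊆ C}. Closed sets containing A: {charlie, delta, echo}.
Intersecting these: cl(A) = {charlie, delta, echo}.
∂A = cl(A) ∖ int(A) = {charlie, delta, echo} ∖ {delta, echo} = {charlie}.


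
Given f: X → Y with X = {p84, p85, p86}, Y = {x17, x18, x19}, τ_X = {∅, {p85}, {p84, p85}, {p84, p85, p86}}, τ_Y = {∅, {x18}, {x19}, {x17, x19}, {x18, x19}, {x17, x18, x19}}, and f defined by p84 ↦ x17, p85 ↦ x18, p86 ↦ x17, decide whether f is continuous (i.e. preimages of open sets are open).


f is NOT continuous.

Compute f^{-1}(U) for each U ∈ τ_Y:
  U = ∅: f^{-1}(U) = ∅ ∈ τ_X ✓.
  U = {x18}: f^{-1}(U) = {p85} ∈ τ_X ✓.
  U = {x19}: f^{-1}(U) = ∅ ∈ τ_X ✓.
  U = {x17, x19}: f^{-1}(U) = {p84, p86} ∉ τ_X ✗.
  U = {x18, x19}: f^{-1}(U) = {p85} ∈ τ_X ✓.
  U = {x17, x18, x19}: f^{-1}(U) = {p84, p85, p86} ∈ τ_X ✓.
Found U = {x17, x19} with f^{-1}(U) = {p84, p86} not in τ_X. Therefore f is NOT continuous.


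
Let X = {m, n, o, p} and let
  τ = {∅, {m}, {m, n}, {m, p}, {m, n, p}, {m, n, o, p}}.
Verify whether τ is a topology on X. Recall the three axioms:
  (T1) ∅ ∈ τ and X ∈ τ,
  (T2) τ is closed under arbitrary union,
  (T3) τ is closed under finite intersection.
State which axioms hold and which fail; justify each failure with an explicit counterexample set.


τ IS a topology on X.

Axiom (T1): ∅ ∈ τ? Yes; X ∈ τ? Yes.
Axiom (T2/T3): check pairwise unions and intersections of members of τ.
All pairwise intersections and unions checked — each lies in τ. Therefore τ satisfies (T1), (T2), (T3): it IS a topology on X.


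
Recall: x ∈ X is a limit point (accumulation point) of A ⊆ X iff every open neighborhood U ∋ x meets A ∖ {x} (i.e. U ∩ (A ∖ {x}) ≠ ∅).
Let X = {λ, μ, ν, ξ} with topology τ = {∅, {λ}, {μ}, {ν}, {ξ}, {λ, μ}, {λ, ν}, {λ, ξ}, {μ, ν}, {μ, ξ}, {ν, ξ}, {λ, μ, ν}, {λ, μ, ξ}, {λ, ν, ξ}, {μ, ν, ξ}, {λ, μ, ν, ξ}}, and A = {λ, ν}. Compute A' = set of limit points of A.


A' = ∅

For each x ∈ X, list the open sets U ∈ τ with x ∈ U, then check whether U ∩ (A ∖ {x}) ≠ ∅ for every such U.
  x = λ: open {λ} ∋ x has {λ} ∩ (A ∖ {λ}) = ∅, so x is NOT a limit point.
  x = μ: open {μ} ∋ x has {μ} ∩ (A ∖ {μ}) = ∅, so x is NOT a limit point.
  x = ν: open {ν} ∋ x has {ν} ∩ (A ∖ {ν}) = ∅, so x is NOT a limit point.
  x = ξ: open {ξ} ∋ x has {ξ} ∩ (A ∖ {ξ}) = ∅, so x is NOT a limit point.
Collecting: A' = ∅.


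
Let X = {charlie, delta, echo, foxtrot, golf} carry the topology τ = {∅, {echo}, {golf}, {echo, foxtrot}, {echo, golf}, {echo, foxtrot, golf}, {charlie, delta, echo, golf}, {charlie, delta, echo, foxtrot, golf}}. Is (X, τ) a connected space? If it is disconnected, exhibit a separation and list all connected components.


(X, τ) is connected.

Find clopen sets (U ∈ τ with X ∖ U ∈ τ):
  U = ∅, X ∖ U = {charlie, delta, echo, foxtrot, golf} — both open, so U is clopen.
  U = {charlie, delta, echo, foxtrot, golf}, X ∖ U = ∅ — both open, so U is clopen.
Only trivial clopens (∅ and X) exist, so (X, τ) is connected.
Compute connected components by grouping points that agree on all clopens:
  component: {charlie, delta, echo, foxtrot, golf}


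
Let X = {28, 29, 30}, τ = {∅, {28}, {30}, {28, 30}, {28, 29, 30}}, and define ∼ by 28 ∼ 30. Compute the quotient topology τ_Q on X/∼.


X/∼ = {[28=30], [29]}; |τ_Q| = 3.

Equivalence classes: [28=30], [29].
Quotient map π: X → X/∼ sends 28 ↦ [28=30], 29 ↦ [29], 30 ↦ [28=30].
For each subset V ⊆ X/∼, compute π^{-1}(V) ⊆ X and check whether π^{-1}(V) ∈ τ. V is open in τ_Q iff π^{-1}(V) ∈ τ.
  V = {}: π^{-1}(V) = ∅ ∈ τ ✓.
  V = {[28=30]}: π^{-1}(V) = {28, 30} ∈ τ ✓.
  V = {[29]}: π^{-1}(V) = {29} ∉ τ ✗.
  V = {[28=30], [29]}: π^{-1}(V) = {28, 29, 30} ∈ τ ✓.
Open sets in the quotient: τ_Q = {{}, {[28=30]}, {[28=30], [29]}} (3 elements).


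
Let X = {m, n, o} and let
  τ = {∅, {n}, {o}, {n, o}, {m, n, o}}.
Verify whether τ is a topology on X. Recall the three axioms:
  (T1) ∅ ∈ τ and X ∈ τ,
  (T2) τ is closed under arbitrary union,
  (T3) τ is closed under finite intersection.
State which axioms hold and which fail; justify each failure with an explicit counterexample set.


τ IS a topology on X.

Axiom (T1): ∅ ∈ τ? Yes; X ∈ τ? Yes.
Axiom (T2/T3): check pairwise unions and intersections of members of τ.
All pairwise intersections and unions checked — each lies in τ. Therefore τ satisfies (T1), (T2), (T3): it IS a topology on X.


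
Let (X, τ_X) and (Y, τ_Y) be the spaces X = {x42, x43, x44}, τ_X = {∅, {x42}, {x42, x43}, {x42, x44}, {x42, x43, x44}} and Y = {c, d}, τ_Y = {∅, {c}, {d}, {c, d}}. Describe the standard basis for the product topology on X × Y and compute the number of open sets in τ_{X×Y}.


Basis B = {∅ × ∅, {x42} × {c}, {x42} × {d}, {x42} × {c, d}, {x42, x43} × {c}, {x42, x44} × {c}, {x42, x43} × {d}, {x42, x44} × {d}, {x42, x43, x44} × {c}, {x42, x43, x44} × {d}, {x42, x43} × {c, d}, {x42, x44} × {c, d}, {x42, x43, x44} × {c, d}}; |τ_{X×Y}| = 25.

Enumerate products U × V with U ∈ τ_X, V ∈ τ_Y (deduplicated):
  ∅ × ∅ = {} (∅)
  {x42} × {c} = {(x42,c)}
  {x42} × {d} = {(x42,d)}
  {x42} × {c, d} = {(x42,c), (x42,d)}
  {x42, x43} × {c} = {(x42,c), (x43,c)}
  {x42, x44} × {c} = {(x42,c), (x44,c)}
  {x42, x43} × {d} = {(x42,d), (x43,d)}
  {x42, x44} × {d} = {(x42,d), (x44,d)}
  {x42, x43, x44} × {c} = {(x42,c), (x43,c), (x44,c)}
  {x42, x43, x44} × {d} = {(x42,d), (x43,d), (x44,d)}
  {x42, x43} × {c, d} = {(x42,c), (x42,d), (x43,c), (x43,d)}
  {x42, x44} × {c, d} = {(x42,c), (x42,d), (x44,c), (x44,d)}
  {x42, x43, x44} × {c, d} = {(x42,c), (x42,d), (x43,c), (x43,d), (x44,c), (x44,d)}
These 13 distinct sets form the basis B.
Close under arbitrary unions to get τ_{X×Y}; counting gives |τ_{X×Y}| = 25.


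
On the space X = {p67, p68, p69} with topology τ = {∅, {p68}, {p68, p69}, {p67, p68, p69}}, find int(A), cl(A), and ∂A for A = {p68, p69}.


int(A) = {p68, p69}, cl(A) = {p67, p68, p69}, ∂A = {p67}.

Closed sets in (X, τ) are complements of opens:
  closed(X, τ) = {∅, {p67}, {p67, p69}, {p67, p68, p69}}.
int(A) = ⋃ {U ∈ τ : U ⊆ A}. Opens contained in A: ∅, {p68}, {p68, p69}.
Taking the union of these: int(A) = {p68, p69}.
cl(A) = ⋂ {C closed : A ⊆ C}. Closed sets containing A: {p67, p68, p69}.
Intersecting these: cl(A) = {p67, p68, p69}.
∂A = cl(A) ∖ int(A) = {p67, p68, p69} ∖ {p68, p69} = {p67}.


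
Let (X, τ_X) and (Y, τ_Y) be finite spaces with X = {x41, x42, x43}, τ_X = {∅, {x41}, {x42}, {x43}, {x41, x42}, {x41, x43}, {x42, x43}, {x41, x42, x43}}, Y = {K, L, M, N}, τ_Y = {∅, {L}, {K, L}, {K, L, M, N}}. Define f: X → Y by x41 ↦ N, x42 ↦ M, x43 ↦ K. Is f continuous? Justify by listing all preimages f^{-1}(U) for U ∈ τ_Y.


f IS continuous.

Compute f^{-1}(U) for each U ∈ τ_Y:
  U = ∅: f^{-1}(U) = ∅ ∈ τ_X ✓.
  U = {L}: f^{-1}(U) = ∅ ∈ τ_X ✓.
  U = {K, L}: f^{-1}(U) = {x43} ∈ τ_X ✓.
  U = {K, L, M, N}: f^{-1}(U) = {x41, x42, x43} ∈ τ_X ✓.
Every preimage lies in τ_X, so f IS continuous.


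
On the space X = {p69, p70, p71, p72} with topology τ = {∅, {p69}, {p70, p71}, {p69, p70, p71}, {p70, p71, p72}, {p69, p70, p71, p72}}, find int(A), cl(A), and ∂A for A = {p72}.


int(A) = ∅, cl(A) = {p72}, ∂A = {p72}.

Closed sets in (X, τ) are complements of opens:
  closed(X, τ) = {∅, {p69}, {p72}, {p69, p72}, {p70, p71, p72}, {p69, p70, p71, p72}}.
int(A) = ⋃ {U ∈ τ : U ⊆ A}. Opens contained in A: ∅.
Taking the union of these: int(A) = ∅.
cl(A) = ⋂ {C closed : A ⊆ C}. Closed sets containing A: {p72}, {p69, p72}, {p70, p71, p72}, {p69, p70, p71, p72}.
Intersecting these: cl(A) = {p72}.
∂A = cl(A) ∖ int(A) = {p72} ∖ ∅ = {p72}.


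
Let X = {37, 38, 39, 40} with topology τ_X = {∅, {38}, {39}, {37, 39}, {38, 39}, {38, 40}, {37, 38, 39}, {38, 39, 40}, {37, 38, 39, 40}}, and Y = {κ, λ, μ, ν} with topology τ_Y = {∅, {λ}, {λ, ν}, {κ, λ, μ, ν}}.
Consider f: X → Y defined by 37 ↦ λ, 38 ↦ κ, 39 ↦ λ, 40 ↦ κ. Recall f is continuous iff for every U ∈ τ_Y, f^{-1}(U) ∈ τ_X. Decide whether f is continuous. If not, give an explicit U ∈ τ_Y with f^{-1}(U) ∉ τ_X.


f IS continuous.

Compute f^{-1}(U) for each U ∈ τ_Y:
  U = ∅: f^{-1}(U) = ∅ ∈ τ_X ✓.
  U = {λ}: f^{-1}(U) = {37, 39} ∈ τ_X ✓.
  U = {λ, ν}: f^{-1}(U) = {37, 39} ∈ τ_X ✓.
  U = {κ, λ, μ, ν}: f^{-1}(U) = {37, 38, 39, 40} ∈ τ_X ✓.
Every preimage lies in τ_X, so f IS continuous.


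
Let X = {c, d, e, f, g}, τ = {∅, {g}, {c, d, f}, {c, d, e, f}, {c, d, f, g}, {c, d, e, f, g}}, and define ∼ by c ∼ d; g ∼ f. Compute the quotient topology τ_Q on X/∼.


X/∼ = {[c=d], [e], [f=g]}; |τ_Q| = 3.

Equivalence classes: [c=d], [e], [f=g].
Quotient map π: X → X/∼ sends c ↦ [c=d], d ↦ [c=d], e ↦ [e], f ↦ [f=g], g ↦ [f=g].
For each subset V ⊆ X/∼, compute π^{-1}(V) ⊆ X and check whether π^{-1}(V) ∈ τ. V is open in τ_Q iff π^{-1}(V) ∈ τ.
  V = {}: π^{-1}(V) = ∅ ∈ τ ✓.
  V = {[c=d]}: π^{-1}(V) = {c, d} ∉ τ ✗.
  V = {[e]}: π^{-1}(V) = {e} ∉ τ ✗.
  V = {[c=d], [e]}: π^{-1}(V) = {c, d, e} ∉ τ ✗.
  V = {[f=g]}: π^{-1}(V) = {f, g} ∉ τ ✗.
  V = {[c=d], [f=g]}: π^{-1}(V) = {c, d, f, g} ∈ τ ✓.
  V = {[e], [f=g]}: π^{-1}(V) = {e, f, g} ∉ τ ✗.
  V = {[c=d], [e], [f=g]}: π^{-1}(V) = {c, d, e, f, g} ∈ τ ✓.
Open sets in the quotient: τ_Q = {{}, {[c=d], [f=g]}, {[c=d], [e], [f=g]}} (3 elements).


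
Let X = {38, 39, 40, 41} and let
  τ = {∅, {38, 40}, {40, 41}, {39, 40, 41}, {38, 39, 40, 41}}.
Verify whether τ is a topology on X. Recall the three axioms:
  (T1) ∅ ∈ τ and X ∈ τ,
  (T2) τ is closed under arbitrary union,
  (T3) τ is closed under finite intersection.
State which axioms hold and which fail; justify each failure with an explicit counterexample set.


τ is NOT a topology on X.

Axiom (T1): ∅ ∈ τ? Yes; X ∈ τ? Yes.
Axiom (T2/T3): check pairwise unions and intersections of members of τ.
Counterexample for (T3): {38, 40} ∩ {40, 41} = {40} ∉ τ. Therefore τ is NOT a topology.


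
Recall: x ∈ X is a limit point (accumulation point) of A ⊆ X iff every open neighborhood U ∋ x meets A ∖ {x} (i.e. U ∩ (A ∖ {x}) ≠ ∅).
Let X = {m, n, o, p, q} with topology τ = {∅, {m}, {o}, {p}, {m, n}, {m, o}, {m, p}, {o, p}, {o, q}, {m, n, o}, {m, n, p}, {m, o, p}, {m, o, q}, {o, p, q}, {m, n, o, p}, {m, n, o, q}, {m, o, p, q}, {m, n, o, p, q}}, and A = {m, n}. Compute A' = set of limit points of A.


A' = {n}

For each x ∈ X, list the open sets U ∈ τ with x ∈ U, then check whether U ∩ (A ∖ {x}) ≠ ∅ for every such U.
  x = m: open {m} ∋ x has {m} ∩ (A ∖ {m}) = ∅, so x is NOT a limit point.
  x = n: opens ∋ x are {m, n}, {m, n, o}, {m, n, p}, {m, n, o, p}, {m, n, o, q}, {m, n, o, p, q}; each meets A ∖ {n}, so x IS a limit point.
  x = o: open {o} ∋ x has {o} ∩ (A ∖ {o}) = ∅, so x is NOT a limit point.
  x = p: open {p} ∋ x has {p} ∩ (A ∖ {p}) = ∅, so x is NOT a limit point.
  x = q: open {o, q} ∋ x has {o, q} ∩ (A ∖ {q}) = ∅, so x is NOT a limit point.
Collecting: A' = {n}.


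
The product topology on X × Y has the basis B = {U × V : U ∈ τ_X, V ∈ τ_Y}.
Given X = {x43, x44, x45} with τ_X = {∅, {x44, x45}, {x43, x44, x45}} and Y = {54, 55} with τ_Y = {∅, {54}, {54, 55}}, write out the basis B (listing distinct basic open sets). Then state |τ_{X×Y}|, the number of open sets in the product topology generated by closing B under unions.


Basis B = {∅ × ∅, {x44, x45} × {54}, {x43, x44, x45} × {54}, {x44, x45} × {54, 55}, {x43, x44, x45} × {54, 55}}; |τ_{X×Y}| = 6.

Enumerate products U × V with U ∈ τ_X, V ∈ τ_Y (deduplicated):
  ∅ × ∅ = {} (∅)
  {x44, x45} × {54} = {(x44,54), (x45,54)}
  {x43, x44, x45} × {54} = {(x43,54), (x44,54), (x45,54)}
  {x44, x45} × {54, 55} = {(x44,54), (x44,55), (x45,54), (x45,55)}
  {x43, x44, x45} × {54, 55} = {(x43,54), (x43,55), (x44,54), (x44,55), (x45,54), (x45,55)}
These 5 distinct sets form the basis B.
Close under arbitrary unions to get τ_{X×Y}; counting gives |τ_{X×Y}| = 6.


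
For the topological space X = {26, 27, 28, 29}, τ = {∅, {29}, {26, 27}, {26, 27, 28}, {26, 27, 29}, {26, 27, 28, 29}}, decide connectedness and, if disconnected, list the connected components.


(X, τ) is disconnected; components = [{29}, {26, 27, 28}].

Find clopen sets (U ∈ τ with X ∖ U ∈ τ):
  U = ∅, X ∖ U = {26, 27, 28, 29} — both open, so U is clopen.
  U = {29}, X ∖ U = {26, 27, 28} — both open, so U is clopen.
  U = {26, 27, 28}, X ∖ U = {29} — both open, so U is clopen.
  U = {26, 27, 28, 29}, X ∖ U = ∅ — both open, so U is clopen.
Nontrivial clopen(s) exist: e.g. {29}. So (X, τ) is disconnected.
Compute connected components by grouping points that agree on all clopens:
  component: {29}
  component: {26, 27, 28}


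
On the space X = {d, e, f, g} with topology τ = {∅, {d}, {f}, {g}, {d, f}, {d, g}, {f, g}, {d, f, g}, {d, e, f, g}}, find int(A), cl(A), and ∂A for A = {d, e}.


int(A) = {d}, cl(A) = {d, e}, ∂A = {e}.

Closed sets in (X, τ) are complements of opens:
  closed(X, τ) = {∅, {e}, {d, e}, {e, f}, {e, g}, {d, e, f}, {d, e, g}, {e, f, g}, {d, e, f, g}}.
int(A) = ⋃ {U ∈ τ : U ⊆ A}. Opens contained in A: ∅, {d}.
Taking the union of these: int(A) = {d}.
cl(A) = ⋂ {C closed : A ⊆ C}. Closed sets containing A: {d, e}, {d, e, f}, {d, e, g}, {d, e, f, g}.
Intersecting these: cl(A) = {d, e}.
∂A = cl(A) ∖ int(A) = {d, e} ∖ {d} = {e}.


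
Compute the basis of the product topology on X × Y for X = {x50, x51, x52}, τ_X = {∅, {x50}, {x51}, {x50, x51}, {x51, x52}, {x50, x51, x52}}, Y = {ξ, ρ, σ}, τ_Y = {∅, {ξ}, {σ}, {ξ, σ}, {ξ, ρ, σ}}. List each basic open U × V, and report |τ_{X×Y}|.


Basis B = {∅ × ∅, {x50} × {ξ}, {x50} × {σ}, {x51} × {ξ}, {x51} × {σ}, {x50} × {ξ, σ}, {x50, x51} × {ξ}, {x50, x51} × {σ}, {x51} × {ξ, σ}, {x51, x52} × {ξ}, {x51, x52} × {σ}, {x50} × {ξ, ρ, σ}, {x50, x51, x52} × {ξ}, {x50, x51, x52} × {σ}, {x51} × {ξ, ρ, σ}, {x50, x51} × {ξ, σ}, {x51, x52} × {ξ, σ}, {x50, x51} × {ξ, ρ, σ}, {x50, x51, x52} × {ξ, σ}, {x51, x52} × {ξ, ρ, σ}, {x50, x51, x52} × {ξ, ρ, σ}}; |τ_{X×Y}| = 70.

Enumerate products U × V with U ∈ τ_X, V ∈ τ_Y (deduplicated):
  ∅ × ∅ = {} (∅)
  {x50} × {ξ} = {(x50,ξ)}
  {x50} × {σ} = {(x50,σ)}
  {x51} × {ξ} = {(x51,ξ)}
  {x51} × {σ} = {(x51,σ)}
  {x50} × {ξ, σ} = {(x50,ξ), (x50,σ)}
  {x50, x51} × {ξ} = {(x50,ξ), (x51,ξ)}
  {x50, x51} × {σ} = {(x50,σ), (x51,σ)}
  {x51} × {ξ, σ} = {(x51,ξ), (x51,σ)}
  {x51, x52} × {ξ} = {(x51,ξ), (x52,ξ)}
  {x51, x52} × {σ} = {(x51,σ), (x52,σ)}
  {x50} × {ξ, ρ, σ} = {(x50,ξ), (x50,ρ), (x50,σ)}
  {x50, x51, x52} × {ξ} = {(x50,ξ), (x51,ξ), (x52,ξ)}
  {x50, x51, x52} × {σ} = {(x50,σ), (x51,σ), (x52,σ)}
  {x51} × {ξ, ρ, σ} = {(x51,ξ), (x51,ρ), (x51,σ)}
  {x50, x51} × {ξ, σ} = {(x50,ξ), (x50,σ), (x51,ξ), (x51,σ)}
  {x51, x52} × {ξ, σ} = {(x51,ξ), (x51,σ), (x52,ξ), (x52,σ)}
  {x50, x51} × {ξ, ρ, σ} = {(x50,ξ), (x50,ρ), (x50,σ), (x51,ξ), (x51,ρ), (x51,σ)}
  {x50, x51, x52} × {ξ, σ} = {(x50,ξ), (x50,σ), (x51,ξ), (x51,σ), (x52,ξ), (x52,σ)}
  {x51, x52} × {ξ, ρ, σ} = {(x51,ξ), (x51,ρ), (x51,σ), (x52,ξ), (x52,ρ), (x52,σ)}
  {x50, x51, x52} × {ξ, ρ, σ} = {(x50,ξ), (x50,ρ), (x50,σ), (x51,ξ), (x51,ρ), (x51,σ), (x52,ξ), (x52,ρ), (x52,σ)}
These 21 distinct sets form the basis B.
Close under arbitrary unions to get τ_{X×Y}; counting gives |τ_{X×Y}| = 70.


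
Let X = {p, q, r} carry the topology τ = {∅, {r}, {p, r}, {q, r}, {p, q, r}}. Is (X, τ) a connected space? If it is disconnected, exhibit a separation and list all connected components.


(X, τ) is connected.

Find clopen sets (U ∈ τ with X ∖ U ∈ τ):
  U = ∅, X ∖ U = {p, q, r} — both open, so U is clopen.
  U = {p, q, r}, X ∖ U = ∅ — both open, so U is clopen.
Only trivial clopens (∅ and X) exist, so (X, τ) is connected.
Compute connected components by grouping points that agree on all clopens:
  component: {p, q, r}


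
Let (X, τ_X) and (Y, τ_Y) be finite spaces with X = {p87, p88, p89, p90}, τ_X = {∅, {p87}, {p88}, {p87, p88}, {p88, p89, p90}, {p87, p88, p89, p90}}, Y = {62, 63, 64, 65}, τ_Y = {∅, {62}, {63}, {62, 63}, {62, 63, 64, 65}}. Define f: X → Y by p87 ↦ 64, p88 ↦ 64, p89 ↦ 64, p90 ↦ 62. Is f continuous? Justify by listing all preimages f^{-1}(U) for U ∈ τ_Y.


f is NOT continuous.

Compute f^{-1}(U) for each U ∈ τ_Y:
  U = ∅: f^{-1}(U) = ∅ ∈ τ_X ✓.
  U = {62}: f^{-1}(U) = {p90} ∉ τ_X ✗.
  U = {63}: f^{-1}(U) = ∅ ∈ τ_X ✓.
  U = {62, 63}: f^{-1}(U) = {p90} ∉ τ_X ✗.
  U = {62, 63, 64, 65}: f^{-1}(U) = {p87, p88, p89, p90} ∈ τ_X ✓.
Found U = {62} with f^{-1}(U) = {p90} not in τ_X. Therefore f is NOT continuous.


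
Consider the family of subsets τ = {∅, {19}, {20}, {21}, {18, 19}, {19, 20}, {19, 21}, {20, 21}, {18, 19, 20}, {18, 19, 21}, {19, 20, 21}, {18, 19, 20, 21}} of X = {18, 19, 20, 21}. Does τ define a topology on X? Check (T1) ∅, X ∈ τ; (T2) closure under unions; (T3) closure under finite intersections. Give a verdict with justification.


τ IS a topology on X.

Axiom (T1): ∅ ∈ τ? Yes; X ∈ τ? Yes.
Axiom (T2/T3): check pairwise unions and intersections of members of τ.
All pairwise intersections and unions checked — each lies in τ. Therefore τ satisfies (T1), (T2), (T3): it IS a topology on X.


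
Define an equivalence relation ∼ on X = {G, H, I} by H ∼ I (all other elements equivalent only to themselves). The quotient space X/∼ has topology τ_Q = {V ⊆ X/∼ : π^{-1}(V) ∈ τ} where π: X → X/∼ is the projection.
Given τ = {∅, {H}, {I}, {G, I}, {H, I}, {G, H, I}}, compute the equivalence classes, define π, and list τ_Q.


X/∼ = {[G], [H=I]}; |τ_Q| = 3.

Equivalence classes: [G], [H=I].
Quotient map π: X → X/∼ sends G ↦ [G], H ↦ [H=I], I ↦ [H=I].
For each subset V ⊆ X/∼, compute π^{-1}(V) ⊆ X and check whether π^{-1}(V) ∈ τ. V is open in τ_Q iff π^{-1}(V) ∈ τ.
  V = {}: π^{-1}(V) = ∅ ∈ τ ✓.
  V = {[G]}: π^{-1}(V) = {G} ∉ τ ✗.
  V = {[H=I]}: π^{-1}(V) = {H, I} ∈ τ ✓.
  V = {[G], [H=I]}: π^{-1}(V) = {G, H, I} ∈ τ ✓.
Open sets in the quotient: τ_Q = {{}, {[H=I]}, {[G], [H=I]}} (3 elements).


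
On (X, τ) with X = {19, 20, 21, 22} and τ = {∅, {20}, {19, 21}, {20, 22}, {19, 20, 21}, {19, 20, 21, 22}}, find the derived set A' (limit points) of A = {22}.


A' = ∅

For each x ∈ X, list the open sets U ∈ τ with x ∈ U, then check whether U ∩ (A ∖ {x}) ≠ ∅ for every such U.
  x = 19: open {19, 21} ∋ x has {19, 21} ∩ (A ∖ {19}) = ∅, so x is NOT a limit point.
  x = 20: open {20} ∋ x has {20} ∩ (A ∖ {20}) = ∅, so x is NOT a limit point.
  x = 21: open {19, 21} ∋ x has {19, 21} ∩ (A ∖ {21}) = ∅, so x is NOT a limit point.
  x = 22: open {20, 22} ∋ x has {20, 22} ∩ (A ∖ {22}) = ∅, so x is NOT a limit point.
Collecting: A' = ∅.


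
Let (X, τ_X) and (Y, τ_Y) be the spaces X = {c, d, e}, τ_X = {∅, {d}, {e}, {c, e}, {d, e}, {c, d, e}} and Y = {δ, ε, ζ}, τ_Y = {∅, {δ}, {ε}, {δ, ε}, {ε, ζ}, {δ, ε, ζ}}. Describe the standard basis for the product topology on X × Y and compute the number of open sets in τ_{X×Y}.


Basis B = {∅ × ∅, {d} × {δ}, {d} × {ε}, {e} × {δ}, {e} × {ε}, {c, e} × {δ}, {c, e} × {ε}, {d} × {δ, ε}, {d, e} × {δ}, {d} × {ε, ζ}, {d, e} × {ε}, {e} × {δ, ε}, {e} × {ε, ζ}, {c, d, e} × {δ}, {c, d, e} × {ε}, {d} × {δ, ε, ζ}, {e} × {δ, ε, ζ}, {c, e} × {δ, ε}, {c, e} × {ε, ζ}, {d, e} × {δ, ε}, {d, e} × {ε, ζ}, {c, e} × {δ, ε, ζ}, {c, d, e} × {δ, ε}, {c, d, e} × {ε, ζ}, {d, e} × {δ, ε, ζ}, {c, d, e} × {δ, ε, ζ}}; |τ_{X×Y}| = 108.

Enumerate products U × V with U ∈ τ_X, V ∈ τ_Y (deduplicated):
  ∅ × ∅ = {} (∅)
  {d} × {δ} = {(d,δ)}
  {d} × {ε} = {(d,ε)}
  {e} × {δ} = {(e,δ)}
  {e} × {ε} = {(e,ε)}
  {c, e} × {δ} = {(c,δ), (e,δ)}
  {c, e} × {ε} = {(c,ε), (e,ε)}
  {d} × {δ, ε} = {(d,δ), (d,ε)}
  {d, e} × {δ} = {(d,δ), (e,δ)}
  {d} × {ε, ζ} = {(d,ε), (d,ζ)}
  {d, e} × {ε} = {(d,ε), (e,ε)}
  {e} × {δ, ε} = {(e,δ), (e,ε)}
  {e} × {ε, ζ} = {(e,ε), (e,ζ)}
  {c, d, e} × {δ} = {(c,δ), (d,δ), (e,δ)}
  {c, d, e} × {ε} = {(c,ε), (d,ε), (e,ε)}
  {d} × {δ, ε, ζ} = {(d,δ), (d,ε), (d,ζ)}
  {e} × {δ, ε, ζ} = {(e,δ), (e,ε), (e,ζ)}
  {c, e} × {δ, ε} = {(c,δ), (c,ε), (e,δ), (e,ε)}
  {c, e} × {ε, ζ} = {(c,ε), (c,ζ), (e,ε), (e,ζ)}
  {d, e} × {δ, ε} = {(d,δ), (d,ε), (e,δ), (e,ε)}
  {d, e} × {ε, ζ} = {(d,ε), (d,ζ), (e,ε), (e,ζ)}
  {c, e} × {δ, ε, ζ} = {(c,δ), (c,ε), (c,ζ), (e,δ), (e,ε), (e,ζ)}
  {c, d, e} × {δ, ε} = {(c,δ), (c,ε), (d,δ), (d,ε), (e,δ), (e,ε)}
  {c, d, e} × {ε, ζ} = {(c,ε), (c,ζ), (d,ε), (d,ζ), (e,ε), (e,ζ)}
  {d, e} × {δ, ε, ζ} = {(d,δ), (d,ε), (d,ζ), (e,δ), (e,ε), (e,ζ)}
  {c, d, e} × {δ, ε, ζ} = {(c,δ), (c,ε), (c,ζ), (d,δ), (d,ε), (d,ζ), (e,δ), (e,ε), (e,ζ)}
These 26 distinct sets form the basis B.
Close under arbitrary unions to get τ_{X×Y}; counting gives |τ_{X×Y}| = 108.
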